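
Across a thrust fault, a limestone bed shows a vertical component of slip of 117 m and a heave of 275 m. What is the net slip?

net slip = √(throw² + heave²) = √(117² + 275²) = 299 m

299 m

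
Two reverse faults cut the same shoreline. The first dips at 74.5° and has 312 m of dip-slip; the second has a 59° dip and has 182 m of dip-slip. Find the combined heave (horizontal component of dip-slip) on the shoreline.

177 m

heave_A = 312 × cos(74.5°) = 83.38 m
heave_B = 182 × cos(59°) = 93.74 m
total = 83.38 + 93.74 = 177 m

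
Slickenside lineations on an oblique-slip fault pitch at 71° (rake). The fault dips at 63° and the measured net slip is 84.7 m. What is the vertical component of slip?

71.4 m

dip-slip = net slip × sin(rake) = 84.7 m × sin(71°) = 80.09 m
throw = dip-slip × sin(dip) = 80.09 × sin(63°) = 71.4 m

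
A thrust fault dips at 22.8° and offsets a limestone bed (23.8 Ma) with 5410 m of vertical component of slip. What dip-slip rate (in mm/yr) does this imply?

0.587 mm/yr

dip-slip = throw / sin(dip) = 5410 m / sin(22.8°) = 13960 m
rate = 13960 m / 23.8 Ma = 0.000587 m/yr = 0.587 mm/yr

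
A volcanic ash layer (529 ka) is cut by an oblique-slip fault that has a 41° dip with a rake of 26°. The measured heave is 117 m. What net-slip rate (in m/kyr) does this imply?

dip-slip = heave / cos(dip) = 117 / cos(41°) = 155 m
net slip = dip-slip / sin(rake) = 155 / sin(26°) = 353.6 m
rate = 353.6 m / 529 ka = 0.000669 m/yr = 0.669 m/kyr

0.669 m/kyr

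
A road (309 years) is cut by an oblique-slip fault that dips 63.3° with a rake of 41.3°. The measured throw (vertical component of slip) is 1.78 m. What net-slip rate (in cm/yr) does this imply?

dip-slip = throw / sin(dip) = 1.78 / sin(63.3°) = 1.992 m
net slip = dip-slip / sin(rake) = 1.992 / sin(41.3°) = 3.019 m
rate = 3.019 m / 309 years = 0.00977 m/yr = 0.977 cm/yr

0.977 cm/yr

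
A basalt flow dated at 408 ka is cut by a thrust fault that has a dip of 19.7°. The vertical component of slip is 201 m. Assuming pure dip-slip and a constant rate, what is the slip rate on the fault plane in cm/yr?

0.146 cm/yr

dip-slip = throw / sin(dip) = 201 m / sin(19.7°) = 596.3 m
rate = 596.3 m / 408 ka = 0.00146 m/yr = 0.146 cm/yr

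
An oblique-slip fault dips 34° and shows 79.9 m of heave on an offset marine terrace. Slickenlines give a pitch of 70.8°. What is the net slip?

102 m

dip-slip = heave / cos(dip) = 79.9 / cos(34°) = 96.38 m
net slip = dip-slip / sin(rake) = 96.38 / sin(70.8°) = 102 m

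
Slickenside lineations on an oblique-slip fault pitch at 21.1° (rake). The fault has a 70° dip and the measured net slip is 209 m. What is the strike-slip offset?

strike-slip = net slip × cos(rake) = 209 m × cos(21.1°) = 195 m

195 m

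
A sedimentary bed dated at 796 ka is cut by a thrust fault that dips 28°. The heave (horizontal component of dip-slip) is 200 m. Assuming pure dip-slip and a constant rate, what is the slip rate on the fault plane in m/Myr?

285 m/Myr

dip-slip = heave / cos(dip) = 200 m / cos(28°) = 226.5 m
rate = 226.5 m / 796 ka = 0.000285 m/yr = 285 m/Myr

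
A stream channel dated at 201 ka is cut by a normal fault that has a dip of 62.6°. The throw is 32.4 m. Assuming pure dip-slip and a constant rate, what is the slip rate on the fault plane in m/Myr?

182 m/Myr

dip-slip = throw / sin(dip) = 32.4 m / sin(62.6°) = 36.49 m
rate = 36.49 m / 201 ka = 0.000182 m/yr = 182 m/Myr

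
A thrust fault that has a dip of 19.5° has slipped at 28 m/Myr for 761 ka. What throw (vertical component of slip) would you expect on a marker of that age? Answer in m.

7.11 m

dip-slip = rate × time = 28 m/Myr × 761 ka = 21.31 m
throw = dip-slip × sin(dip) = 21.31 × sin(19.5°) = 7.11 m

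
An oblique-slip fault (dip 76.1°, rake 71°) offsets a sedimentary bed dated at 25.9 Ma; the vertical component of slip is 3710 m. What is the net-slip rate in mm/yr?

dip-slip = throw / sin(dip) = 3710 / sin(76.1°) = 3822 m
net slip = dip-slip / sin(rake) = 3822 / sin(71°) = 4042 m
rate = 4042 m / 25.9 Ma = 0.000156 m/yr = 0.156 mm/yr

0.156 mm/yr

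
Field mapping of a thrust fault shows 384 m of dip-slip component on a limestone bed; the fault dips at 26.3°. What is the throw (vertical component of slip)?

170 m

throw = dip-slip × sin(dip) = 384 m × sin(26.3°) = 170 m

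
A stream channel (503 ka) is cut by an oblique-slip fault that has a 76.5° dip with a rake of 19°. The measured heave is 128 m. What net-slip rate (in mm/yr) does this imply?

dip-slip = heave / cos(dip) = 128 / cos(76.5°) = 548.3 m
net slip = dip-slip / sin(rake) = 548.3 / sin(19°) = 1684 m
rate = 1684 m / 503 ka = 0.00335 m/yr = 3.35 mm/yr

3.35 mm/yr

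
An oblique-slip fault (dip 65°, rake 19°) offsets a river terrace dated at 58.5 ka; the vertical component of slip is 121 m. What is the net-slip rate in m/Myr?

7010 m/Myr

dip-slip = throw / sin(dip) = 121 / sin(65°) = 133.5 m
net slip = dip-slip / sin(rake) = 133.5 / sin(19°) = 410.1 m
rate = 410.1 m / 58.5 ka = 0.00701 m/yr = 7010 m/Myr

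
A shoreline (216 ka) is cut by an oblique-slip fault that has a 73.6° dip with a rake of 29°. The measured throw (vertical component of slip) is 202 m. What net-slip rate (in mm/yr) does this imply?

dip-slip = throw / sin(dip) = 202 / sin(73.6°) = 210.6 m
net slip = dip-slip / sin(rake) = 210.6 / sin(29°) = 434.3 m
rate = 434.3 m / 216 ka = 0.00201 m/yr = 2.01 mm/yr

2.01 mm/yr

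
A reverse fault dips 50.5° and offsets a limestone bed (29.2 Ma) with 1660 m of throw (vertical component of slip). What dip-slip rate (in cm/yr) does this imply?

dip-slip = throw / sin(dip) = 1660 m / sin(50.5°) = 2151 m
rate = 2151 m / 29.2 Ma = 0.0000737 m/yr = 0.00737 cm/yr

0.00737 cm/yr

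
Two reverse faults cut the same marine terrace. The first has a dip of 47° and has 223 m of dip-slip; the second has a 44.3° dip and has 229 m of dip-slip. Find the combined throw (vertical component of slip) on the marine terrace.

throw_A = 223 × sin(47°) = 163.1 m
throw_B = 229 × sin(44.3°) = 159.9 m
total = 163.1 + 159.9 = 323 m

323 m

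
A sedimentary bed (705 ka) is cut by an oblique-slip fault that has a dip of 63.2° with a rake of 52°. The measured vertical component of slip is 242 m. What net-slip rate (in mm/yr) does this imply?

0.488 mm/yr

dip-slip = throw / sin(dip) = 242 / sin(63.2°) = 271.1 m
net slip = dip-slip / sin(rake) = 271.1 / sin(52°) = 344.1 m
rate = 344.1 m / 705 ka = 0.000488 m/yr = 0.488 mm/yr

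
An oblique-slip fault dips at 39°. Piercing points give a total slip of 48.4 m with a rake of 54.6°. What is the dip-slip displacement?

39.5 m

dip-slip = net slip × sin(rake) = 48.4 m × sin(54.6°) = 39.5 m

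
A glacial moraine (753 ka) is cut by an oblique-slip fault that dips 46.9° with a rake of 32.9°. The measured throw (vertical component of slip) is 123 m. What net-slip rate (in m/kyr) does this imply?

dip-slip = throw / sin(dip) = 123 / sin(46.9°) = 168.5 m
net slip = dip-slip / sin(rake) = 168.5 / sin(32.9°) = 310.1 m
rate = 310.1 m / 753 ka = 0.000412 m/yr = 0.412 m/kyr

0.412 m/kyr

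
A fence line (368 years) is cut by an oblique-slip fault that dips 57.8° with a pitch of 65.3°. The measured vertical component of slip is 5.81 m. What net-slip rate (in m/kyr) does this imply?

dip-slip = throw / sin(dip) = 5.81 / sin(57.8°) = 6.866 m
net slip = dip-slip / sin(rake) = 6.866 / sin(65.3°) = 7.557 m
rate = 7.557 m / 368 years = 0.0205 m/yr = 20.5 m/kyr

20.5 m/kyr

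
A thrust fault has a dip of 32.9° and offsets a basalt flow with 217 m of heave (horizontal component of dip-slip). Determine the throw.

throw = heave × tan(dip) = 217 × tan(32.9°) = 140 m

140 m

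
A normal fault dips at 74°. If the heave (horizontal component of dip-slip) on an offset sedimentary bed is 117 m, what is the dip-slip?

424 m

dip-slip = heave / cos(dip) = 117 / cos(74°) = 424 m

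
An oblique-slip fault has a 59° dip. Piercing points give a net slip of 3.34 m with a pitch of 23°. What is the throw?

1.12 m

dip-slip = net slip × sin(rake) = 3.34 m × sin(23°) = 1.305 m
throw = dip-slip × sin(dip) = 1.305 × sin(59°) = 1.12 m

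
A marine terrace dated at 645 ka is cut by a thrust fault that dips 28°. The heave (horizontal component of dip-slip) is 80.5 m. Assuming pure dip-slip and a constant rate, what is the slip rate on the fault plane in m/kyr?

dip-slip = heave / cos(dip) = 80.5 m / cos(28°) = 91.17 m
rate = 91.17 m / 645 ka = 0.000141 m/yr = 0.141 m/kyr

0.141 m/kyr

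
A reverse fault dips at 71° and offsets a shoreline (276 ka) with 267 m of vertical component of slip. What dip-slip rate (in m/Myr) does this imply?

dip-slip = throw / sin(dip) = 267 m / sin(71°) = 282.4 m
rate = 282.4 m / 276 ka = 0.00102 m/yr = 1020 m/Myr

1020 m/Myr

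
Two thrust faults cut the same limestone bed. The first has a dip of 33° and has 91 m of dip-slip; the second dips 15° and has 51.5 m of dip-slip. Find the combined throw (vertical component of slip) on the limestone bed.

throw_A = 91 × sin(33°) = 49.56 m
throw_B = 51.5 × sin(15°) = 13.33 m
total = 49.56 + 13.33 = 62.9 m

62.9 m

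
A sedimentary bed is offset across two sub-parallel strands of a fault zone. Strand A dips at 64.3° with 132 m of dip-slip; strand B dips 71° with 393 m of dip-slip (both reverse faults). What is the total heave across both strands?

heave_A = 132 × cos(64.3°) = 57.24 m
heave_B = 393 × cos(71°) = 127.9 m
total = 57.24 + 127.9 = 185 m

185 m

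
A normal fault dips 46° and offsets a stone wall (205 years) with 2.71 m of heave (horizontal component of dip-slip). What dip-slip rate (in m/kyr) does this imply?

dip-slip = heave / cos(dip) = 2.71 m / cos(46°) = 3.901 m
rate = 3.901 m / 205 years = 0.0190 m/yr = 19 m/kyr

19 m/kyr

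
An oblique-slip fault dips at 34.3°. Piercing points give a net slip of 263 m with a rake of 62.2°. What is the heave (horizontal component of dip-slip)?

192 m

dip-slip = net slip × sin(rake) = 263 m × sin(62.2°) = 232.6 m
heave = dip-slip × cos(dip) = 232.6 × cos(34.3°) = 192 m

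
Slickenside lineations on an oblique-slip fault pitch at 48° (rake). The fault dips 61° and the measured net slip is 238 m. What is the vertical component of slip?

155 m

dip-slip = net slip × sin(rake) = 238 m × sin(48°) = 176.9 m
throw = dip-slip × sin(dip) = 176.9 × sin(61°) = 155 m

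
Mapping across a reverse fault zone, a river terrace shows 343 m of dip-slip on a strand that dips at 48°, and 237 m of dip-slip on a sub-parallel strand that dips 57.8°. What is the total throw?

throw_A = 343 × sin(48°) = 254.9 m
throw_B = 237 × sin(57.8°) = 200.5 m
total = 254.9 + 200.5 = 455 m

455 m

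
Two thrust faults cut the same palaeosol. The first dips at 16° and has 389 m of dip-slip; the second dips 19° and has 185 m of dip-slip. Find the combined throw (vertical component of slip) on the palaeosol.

167 m

throw_A = 389 × sin(16°) = 107.2 m
throw_B = 185 × sin(19°) = 60.23 m
total = 107.2 + 60.23 = 167 m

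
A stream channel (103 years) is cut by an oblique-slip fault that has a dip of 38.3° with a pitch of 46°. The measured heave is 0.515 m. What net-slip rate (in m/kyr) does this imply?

8.86 m/kyr

dip-slip = heave / cos(dip) = 0.515 / cos(38.3°) = 0.6562 m
net slip = dip-slip / sin(rake) = 0.6562 / sin(46°) = 0.9123 m
rate = 0.9123 m / 103 years = 0.00886 m/yr = 8.86 m/kyr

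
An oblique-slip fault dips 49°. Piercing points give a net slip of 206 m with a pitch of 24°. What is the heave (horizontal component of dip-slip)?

dip-slip = net slip × sin(rake) = 206 m × sin(24°) = 83.79 m
heave = dip-slip × cos(dip) = 83.79 × cos(49°) = 55 m

55 m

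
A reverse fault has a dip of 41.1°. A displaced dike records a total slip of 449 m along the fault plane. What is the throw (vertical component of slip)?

throw = dip-slip × sin(dip) = 449 m × sin(41.1°) = 295 m

295 m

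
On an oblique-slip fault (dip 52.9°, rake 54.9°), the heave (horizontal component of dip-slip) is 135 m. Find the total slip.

274 m

dip-slip = heave / cos(dip) = 135 / cos(52.9°) = 223.8 m
net slip = dip-slip / sin(rake) = 223.8 / sin(54.9°) = 274 m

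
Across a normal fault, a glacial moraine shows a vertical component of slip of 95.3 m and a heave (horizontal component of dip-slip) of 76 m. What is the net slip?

122 m

net slip = √(throw² + heave²) = √(95.3² + 76²) = 122 m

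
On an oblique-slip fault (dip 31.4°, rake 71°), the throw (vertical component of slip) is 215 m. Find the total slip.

dip-slip = throw / sin(dip) = 215 / sin(31.4°) = 412.7 m
net slip = dip-slip / sin(rake) = 412.7 / sin(71°) = 436 m

436 m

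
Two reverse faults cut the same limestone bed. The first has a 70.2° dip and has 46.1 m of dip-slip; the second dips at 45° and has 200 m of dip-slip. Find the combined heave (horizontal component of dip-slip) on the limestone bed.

heave_A = 46.1 × cos(70.2°) = 15.62 m
heave_B = 200 × cos(45°) = 141.4 m
total = 15.62 + 141.4 = 157 m

157 m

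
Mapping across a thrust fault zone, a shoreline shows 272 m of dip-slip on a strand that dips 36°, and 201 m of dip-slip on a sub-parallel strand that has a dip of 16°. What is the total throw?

throw_A = 272 × sin(36°) = 159.9 m
throw_B = 201 × sin(16°) = 55.40 m
total = 159.9 + 55.40 = 215 m

215 m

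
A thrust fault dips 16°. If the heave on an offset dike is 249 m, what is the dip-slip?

dip-slip = heave / cos(dip) = 249 / cos(16°) = 259 m

259 m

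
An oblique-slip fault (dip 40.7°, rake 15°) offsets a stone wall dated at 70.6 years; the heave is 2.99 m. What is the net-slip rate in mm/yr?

dip-slip = heave / cos(dip) = 2.99 / cos(40.7°) = 3.944 m
net slip = dip-slip / sin(rake) = 3.944 / sin(15°) = 15.24 m
rate = 15.24 m / 70.6 years = 0.216 m/yr = 216 mm/yr

216 mm/yr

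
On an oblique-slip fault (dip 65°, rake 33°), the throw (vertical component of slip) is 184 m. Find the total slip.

dip-slip = throw / sin(dip) = 184 / sin(65°) = 203 m
net slip = dip-slip / sin(rake) = 203 / sin(33°) = 373 m

373 m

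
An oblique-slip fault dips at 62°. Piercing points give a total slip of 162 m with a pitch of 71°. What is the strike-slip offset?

52.7 m

strike-slip = net slip × cos(rake) = 162 m × cos(71°) = 52.7 m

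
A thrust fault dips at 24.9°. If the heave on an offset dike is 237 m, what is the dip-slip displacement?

261 m

dip-slip = heave / cos(dip) = 237 / cos(24.9°) = 261 m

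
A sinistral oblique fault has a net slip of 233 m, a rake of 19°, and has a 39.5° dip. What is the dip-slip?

dip-slip = net slip × sin(rake) = 233 m × sin(19°) = 75.9 m

75.9 m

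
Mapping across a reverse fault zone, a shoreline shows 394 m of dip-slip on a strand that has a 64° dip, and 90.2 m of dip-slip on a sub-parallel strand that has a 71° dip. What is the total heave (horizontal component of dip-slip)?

202 m

heave_A = 394 × cos(64°) = 172.7 m
heave_B = 90.2 × cos(71°) = 29.37 m
total = 172.7 + 29.37 = 202 m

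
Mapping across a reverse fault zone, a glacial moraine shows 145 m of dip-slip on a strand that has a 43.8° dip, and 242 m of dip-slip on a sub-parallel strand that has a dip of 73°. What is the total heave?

175 m

heave_A = 145 × cos(43.8°) = 104.7 m
heave_B = 242 × cos(73°) = 70.75 m
total = 104.7 + 70.75 = 175 m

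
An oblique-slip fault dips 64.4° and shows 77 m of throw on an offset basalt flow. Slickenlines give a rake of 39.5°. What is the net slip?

dip-slip = throw / sin(dip) = 77 / sin(64.4°) = 85.38 m
net slip = dip-slip / sin(rake) = 85.38 / sin(39.5°) = 134 m

134 m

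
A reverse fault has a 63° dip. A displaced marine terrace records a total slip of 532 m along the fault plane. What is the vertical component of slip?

474 m

throw = dip-slip × sin(dip) = 532 m × sin(63°) = 474 m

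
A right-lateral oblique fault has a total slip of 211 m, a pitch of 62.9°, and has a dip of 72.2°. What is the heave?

57.4 m

dip-slip = net slip × sin(rake) = 211 m × sin(62.9°) = 187.8 m
heave = dip-slip × cos(dip) = 187.8 × cos(72.2°) = 57.4 m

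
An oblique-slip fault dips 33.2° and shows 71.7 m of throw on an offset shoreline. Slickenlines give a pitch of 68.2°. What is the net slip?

dip-slip = throw / sin(dip) = 71.7 / sin(33.2°) = 130.9 m
net slip = dip-slip / sin(rake) = 130.9 / sin(68.2°) = 141 m

141 m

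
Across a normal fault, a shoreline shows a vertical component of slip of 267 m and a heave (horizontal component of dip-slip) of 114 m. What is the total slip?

net slip = √(throw² + heave²) = √(267² + 114²) = 290 m

290 m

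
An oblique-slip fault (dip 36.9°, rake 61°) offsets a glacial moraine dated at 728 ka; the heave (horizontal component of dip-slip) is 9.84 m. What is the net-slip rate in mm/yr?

0.0193 mm/yr

dip-slip = heave / cos(dip) = 9.84 / cos(36.9°) = 12.30 m
net slip = dip-slip / sin(rake) = 12.30 / sin(61°) = 14.07 m
rate = 14.07 m / 728 ka = 0.0000193 m/yr = 0.0193 mm/yr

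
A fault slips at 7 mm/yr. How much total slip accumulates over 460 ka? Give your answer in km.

slip = rate × time = 7 mm/yr × 460 ka = 3220 m = 3.22 km

3.22 km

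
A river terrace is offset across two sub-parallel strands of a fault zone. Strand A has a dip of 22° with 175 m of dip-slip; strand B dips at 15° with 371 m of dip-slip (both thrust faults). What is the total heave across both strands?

heave_A = 175 × cos(22°) = 162.3 m
heave_B = 371 × cos(15°) = 358.4 m
total = 162.3 + 358.4 = 521 m

521 m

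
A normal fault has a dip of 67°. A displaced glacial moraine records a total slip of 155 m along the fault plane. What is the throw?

143 m

throw = dip-slip × sin(dip) = 155 m × sin(67°) = 143 m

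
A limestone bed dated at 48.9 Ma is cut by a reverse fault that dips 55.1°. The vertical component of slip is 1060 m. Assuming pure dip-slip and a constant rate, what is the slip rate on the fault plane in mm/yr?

0.0264 mm/yr

dip-slip = throw / sin(dip) = 1060 m / sin(55.1°) = 1292 m
rate = 1292 m / 48.9 Ma = 0.0000264 m/yr = 0.0264 mm/yr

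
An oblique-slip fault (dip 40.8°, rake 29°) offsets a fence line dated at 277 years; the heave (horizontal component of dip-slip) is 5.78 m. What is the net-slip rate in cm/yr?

dip-slip = heave / cos(dip) = 5.78 / cos(40.8°) = 7.635 m
net slip = dip-slip / sin(rake) = 7.635 / sin(29°) = 15.75 m
rate = 15.75 m / 277 years = 0.0569 m/yr = 5.69 cm/yr

5.69 cm/yr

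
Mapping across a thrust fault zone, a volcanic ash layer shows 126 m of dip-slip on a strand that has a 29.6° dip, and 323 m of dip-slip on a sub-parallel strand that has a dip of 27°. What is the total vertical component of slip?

throw_A = 126 × sin(29.6°) = 62.24 m
throw_B = 323 × sin(27°) = 146.6 m
total = 62.24 + 146.6 = 209 m

209 m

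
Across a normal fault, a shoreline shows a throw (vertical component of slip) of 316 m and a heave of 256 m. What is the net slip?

407 m

net slip = √(throw² + heave²) = √(316² + 256²) = 407 m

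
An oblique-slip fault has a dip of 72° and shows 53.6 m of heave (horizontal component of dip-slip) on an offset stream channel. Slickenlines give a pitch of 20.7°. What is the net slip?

491 m

dip-slip = heave / cos(dip) = 53.6 / cos(72°) = 173.5 m
net slip = dip-slip / sin(rake) = 173.5 / sin(20.7°) = 491 m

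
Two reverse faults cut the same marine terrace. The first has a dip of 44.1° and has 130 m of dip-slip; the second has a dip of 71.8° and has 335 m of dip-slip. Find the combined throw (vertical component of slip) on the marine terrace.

409 m

throw_A = 130 × sin(44.1°) = 90.47 m
throw_B = 335 × sin(71.8°) = 318.2 m
total = 90.47 + 318.2 = 409 m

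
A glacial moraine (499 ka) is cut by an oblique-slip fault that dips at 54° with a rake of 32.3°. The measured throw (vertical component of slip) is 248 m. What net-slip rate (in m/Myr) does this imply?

dip-slip = throw / sin(dip) = 248 / sin(54°) = 306.5 m
net slip = dip-slip / sin(rake) = 306.5 / sin(32.3°) = 573.7 m
rate = 573.7 m / 499 ka = 0.00115 m/yr = 1150 m/Myr

1150 m/Myr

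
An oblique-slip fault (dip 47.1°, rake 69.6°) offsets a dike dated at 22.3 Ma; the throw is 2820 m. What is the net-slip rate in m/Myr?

dip-slip = throw / sin(dip) = 2820 / sin(47.1°) = 3850 m
net slip = dip-slip / sin(rake) = 3850 / sin(69.6°) = 4107 m
rate = 4107 m / 22.3 Ma = 0.000184 m/yr = 184 m/Myr

184 m/Myr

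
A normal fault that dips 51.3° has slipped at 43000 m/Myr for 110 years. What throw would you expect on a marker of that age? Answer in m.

3.69 m

dip-slip = rate × time = 43000 m/Myr × 110 years = 4.730 m
throw = dip-slip × sin(dip) = 4.730 × sin(51.3°) = 3.69 m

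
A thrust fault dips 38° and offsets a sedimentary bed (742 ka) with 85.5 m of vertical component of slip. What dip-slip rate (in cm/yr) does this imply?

dip-slip = throw / sin(dip) = 85.5 m / sin(38°) = 138.9 m
rate = 138.9 m / 742 ka = 0.000187 m/yr = 0.0187 cm/yr

0.0187 cm/yr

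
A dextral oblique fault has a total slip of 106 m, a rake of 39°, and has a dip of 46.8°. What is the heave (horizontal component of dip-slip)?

45.7 m

dip-slip = net slip × sin(rake) = 106 m × sin(39°) = 66.71 m
heave = dip-slip × cos(dip) = 66.71 × cos(46.8°) = 45.7 m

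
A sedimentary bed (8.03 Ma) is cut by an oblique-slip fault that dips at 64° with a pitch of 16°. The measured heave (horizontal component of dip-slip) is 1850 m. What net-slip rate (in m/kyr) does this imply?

dip-slip = heave / cos(dip) = 1850 / cos(64°) = 4220 m
net slip = dip-slip / sin(rake) = 4220 / sin(16°) = 15310 m
rate = 15310 m / 8.03 Ma = 0.00191 m/yr = 1.91 m/kyr

1.91 m/kyr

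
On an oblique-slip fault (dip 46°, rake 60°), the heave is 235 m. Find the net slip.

391 m

dip-slip = heave / cos(dip) = 235 / cos(46°) = 338.3 m
net slip = dip-slip / sin(rake) = 338.3 / sin(60°) = 391 m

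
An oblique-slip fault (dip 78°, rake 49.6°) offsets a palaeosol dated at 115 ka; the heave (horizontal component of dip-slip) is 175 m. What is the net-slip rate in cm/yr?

dip-slip = heave / cos(dip) = 175 / cos(78°) = 841.7 m
net slip = dip-slip / sin(rake) = 841.7 / sin(49.6°) = 1105 m
rate = 1105 m / 115 ka = 0.00961 m/yr = 0.961 cm/yr

0.961 cm/yr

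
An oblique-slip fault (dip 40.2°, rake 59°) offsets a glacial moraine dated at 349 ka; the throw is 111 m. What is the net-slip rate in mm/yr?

0.575 mm/yr

dip-slip = throw / sin(dip) = 111 / sin(40.2°) = 172 m
net slip = dip-slip / sin(rake) = 172 / sin(59°) = 200.6 m
rate = 200.6 m / 349 ka = 0.000575 m/yr = 0.575 mm/yr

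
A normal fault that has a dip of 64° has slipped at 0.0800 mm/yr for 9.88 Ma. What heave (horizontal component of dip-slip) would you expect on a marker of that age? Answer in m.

346 m

dip-slip = rate × time = 0.0800 mm/yr × 9.88 Ma = 790.4 m
heave = dip-slip × cos(dip) = 790.4 × cos(64°) = 346 m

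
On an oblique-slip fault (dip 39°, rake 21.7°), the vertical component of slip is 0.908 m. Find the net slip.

3.90 m

dip-slip = throw / sin(dip) = 0.908 / sin(39°) = 1.443 m
net slip = dip-slip / sin(rake) = 1.443 / sin(21.7°) = 3.90 m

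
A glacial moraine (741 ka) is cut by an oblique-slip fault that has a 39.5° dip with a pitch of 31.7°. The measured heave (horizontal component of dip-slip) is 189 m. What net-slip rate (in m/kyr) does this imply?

0.629 m/kyr

dip-slip = heave / cos(dip) = 189 / cos(39.5°) = 244.9 m
net slip = dip-slip / sin(rake) = 244.9 / sin(31.7°) = 466.1 m
rate = 466.1 m / 741 ka = 0.000629 m/yr = 0.629 m/kyr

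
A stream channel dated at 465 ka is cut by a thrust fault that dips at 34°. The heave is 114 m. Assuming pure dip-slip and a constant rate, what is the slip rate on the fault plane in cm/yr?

0.0296 cm/yr

dip-slip = heave / cos(dip) = 114 m / cos(34°) = 137.5 m
rate = 137.5 m / 465 ka = 0.000296 m/yr = 0.0296 cm/yr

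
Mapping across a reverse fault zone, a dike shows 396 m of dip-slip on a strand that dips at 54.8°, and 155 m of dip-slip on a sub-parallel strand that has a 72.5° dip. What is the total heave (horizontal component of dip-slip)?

heave_A = 396 × cos(54.8°) = 228.3 m
heave_B = 155 × cos(72.5°) = 46.61 m
total = 228.3 + 46.61 = 275 m

275 m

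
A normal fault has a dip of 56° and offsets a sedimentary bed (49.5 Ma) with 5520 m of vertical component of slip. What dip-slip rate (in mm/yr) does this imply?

0.135 mm/yr

dip-slip = throw / sin(dip) = 5520 m / sin(56°) = 6658 m
rate = 6658 m / 49.5 Ma = 0.000135 m/yr = 0.135 mm/yr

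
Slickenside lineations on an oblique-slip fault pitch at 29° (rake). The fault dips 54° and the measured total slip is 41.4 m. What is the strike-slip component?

36.2 m

strike-slip = net slip × cos(rake) = 41.4 m × cos(29°) = 36.2 m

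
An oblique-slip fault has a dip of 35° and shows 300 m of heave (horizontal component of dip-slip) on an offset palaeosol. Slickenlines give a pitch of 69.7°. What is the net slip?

390 m

dip-slip = heave / cos(dip) = 300 / cos(35°) = 366.2 m
net slip = dip-slip / sin(rake) = 366.2 / sin(69.7°) = 390 m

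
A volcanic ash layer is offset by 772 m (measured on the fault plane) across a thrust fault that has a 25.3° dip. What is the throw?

330 m

throw = dip-slip × sin(dip) = 772 m × sin(25.3°) = 330 m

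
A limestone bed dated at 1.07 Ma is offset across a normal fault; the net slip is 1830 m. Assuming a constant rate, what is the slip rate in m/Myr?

rate = 1830 m / 1.07 Ma = 0.00171 m/yr = 1710 m/Myr

1710 m/Myr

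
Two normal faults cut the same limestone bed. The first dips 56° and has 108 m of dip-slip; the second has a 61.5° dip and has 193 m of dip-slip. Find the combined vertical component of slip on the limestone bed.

throw_A = 108 × sin(56°) = 89.54 m
throw_B = 193 × sin(61.5°) = 169.6 m
total = 89.54 + 169.6 = 259 m

259 m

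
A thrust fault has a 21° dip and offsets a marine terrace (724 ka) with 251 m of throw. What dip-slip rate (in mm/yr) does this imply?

0.967 mm/yr

dip-slip = throw / sin(dip) = 251 m / sin(21°) = 700.4 m
rate = 700.4 m / 724 ka = 0.000967 m/yr = 0.967 mm/yr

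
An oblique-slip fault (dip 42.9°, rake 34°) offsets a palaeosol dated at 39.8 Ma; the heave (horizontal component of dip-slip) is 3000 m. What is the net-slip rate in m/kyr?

0.184 m/kyr

dip-slip = heave / cos(dip) = 3000 / cos(42.9°) = 4095 m
net slip = dip-slip / sin(rake) = 4095 / sin(34°) = 7324 m
rate = 7324 m / 39.8 Ma = 0.000184 m/yr = 0.184 m/kyr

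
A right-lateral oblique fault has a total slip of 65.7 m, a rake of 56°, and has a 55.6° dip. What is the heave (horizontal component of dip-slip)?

dip-slip = net slip × sin(rake) = 65.7 m × sin(56°) = 54.47 m
heave = dip-slip × cos(dip) = 54.47 × cos(55.6°) = 30.8 m

30.8 m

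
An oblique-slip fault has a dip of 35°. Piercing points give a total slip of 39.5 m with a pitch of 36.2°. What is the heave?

dip-slip = net slip × sin(rake) = 39.5 m × sin(36.2°) = 23.33 m
heave = dip-slip × cos(dip) = 23.33 × cos(35°) = 19.1 m

19.1 m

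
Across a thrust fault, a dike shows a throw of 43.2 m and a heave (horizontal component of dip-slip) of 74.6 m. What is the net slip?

net slip = √(throw² + heave²) = √(43.2² + 74.6²) = 86.2 m

86.2 m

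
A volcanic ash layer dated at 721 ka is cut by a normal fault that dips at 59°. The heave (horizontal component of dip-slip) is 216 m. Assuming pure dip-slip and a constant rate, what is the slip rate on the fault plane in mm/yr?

dip-slip = heave / cos(dip) = 216 m / cos(59°) = 419.4 m
rate = 419.4 m / 721 ka = 0.000582 m/yr = 0.582 mm/yr

0.582 mm/yr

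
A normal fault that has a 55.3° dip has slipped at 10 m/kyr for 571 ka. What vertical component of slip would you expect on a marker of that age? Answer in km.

4.69 km

dip-slip = rate × time = 10 m/kyr × 571 ka = 5710 m
throw = dip-slip × sin(dip) = 5710 × sin(55.3°) = 4690 m = 4.69 km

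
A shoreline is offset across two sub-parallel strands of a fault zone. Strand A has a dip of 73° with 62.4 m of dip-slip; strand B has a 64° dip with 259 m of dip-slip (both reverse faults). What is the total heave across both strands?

heave_A = 62.4 × cos(73°) = 18.24 m
heave_B = 259 × cos(64°) = 113.5 m
total = 18.24 + 113.5 = 132 m

132 m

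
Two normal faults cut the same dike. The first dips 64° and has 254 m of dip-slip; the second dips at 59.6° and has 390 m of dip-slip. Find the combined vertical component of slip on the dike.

throw_A = 254 × sin(64°) = 228.3 m
throw_B = 390 × sin(59.6°) = 336.4 m
total = 228.3 + 336.4 = 565 m

565 m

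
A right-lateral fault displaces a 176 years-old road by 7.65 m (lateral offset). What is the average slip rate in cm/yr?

4.35 cm/yr

rate = 7.65 m / 176 years = 0.0435 m/yr = 4.35 cm/yr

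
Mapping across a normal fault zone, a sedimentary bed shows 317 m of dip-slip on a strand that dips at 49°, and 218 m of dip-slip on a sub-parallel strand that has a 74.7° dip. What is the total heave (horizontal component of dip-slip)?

heave_A = 317 × cos(49°) = 208 m
heave_B = 218 × cos(74.7°) = 57.52 m
total = 208 + 57.52 = 265 m

265 m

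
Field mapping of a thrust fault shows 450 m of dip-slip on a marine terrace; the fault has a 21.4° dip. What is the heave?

419 m

heave = dip-slip × cos(dip) = 450 m × cos(21.4°) = 419 m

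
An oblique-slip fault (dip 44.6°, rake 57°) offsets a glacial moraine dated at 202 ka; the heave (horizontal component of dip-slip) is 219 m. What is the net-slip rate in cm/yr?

0.182 cm/yr

dip-slip = heave / cos(dip) = 219 / cos(44.6°) = 307.6 m
net slip = dip-slip / sin(rake) = 307.6 / sin(57°) = 366.7 m
rate = 366.7 m / 202 ka = 0.00182 m/yr = 0.182 cm/yr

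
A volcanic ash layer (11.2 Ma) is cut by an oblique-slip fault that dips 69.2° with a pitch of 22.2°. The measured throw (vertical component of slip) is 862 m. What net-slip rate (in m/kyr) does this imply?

dip-slip = throw / sin(dip) = 862 / sin(69.2°) = 922.1 m
net slip = dip-slip / sin(rake) = 922.1 / sin(22.2°) = 2440 m
rate = 2440 m / 11.2 Ma = 0.000218 m/yr = 0.218 m/kyr

0.218 m/kyr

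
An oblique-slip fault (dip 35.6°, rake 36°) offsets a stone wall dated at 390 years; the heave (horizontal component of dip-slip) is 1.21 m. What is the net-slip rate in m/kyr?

dip-slip = heave / cos(dip) = 1.21 / cos(35.6°) = 1.488 m
net slip = dip-slip / sin(rake) = 1.488 / sin(36°) = 2.532 m
rate = 2.532 m / 390 years = 0.00649 m/yr = 6.49 m/kyr

6.49 m/kyr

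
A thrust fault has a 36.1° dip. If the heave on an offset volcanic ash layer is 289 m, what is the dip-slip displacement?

dip-slip = heave / cos(dip) = 289 / cos(36.1°) = 358 m

358 m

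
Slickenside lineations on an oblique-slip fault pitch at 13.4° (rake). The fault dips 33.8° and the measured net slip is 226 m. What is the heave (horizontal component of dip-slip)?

43.5 m

dip-slip = net slip × sin(rake) = 226 m × sin(13.4°) = 52.38 m
heave = dip-slip × cos(dip) = 52.38 × cos(33.8°) = 43.5 m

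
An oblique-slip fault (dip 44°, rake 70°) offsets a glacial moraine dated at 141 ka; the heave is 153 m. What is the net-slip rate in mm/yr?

dip-slip = heave / cos(dip) = 153 / cos(44°) = 212.7 m
net slip = dip-slip / sin(rake) = 212.7 / sin(70°) = 226.3 m
rate = 226.3 m / 141 ka = 0.00161 m/yr = 1.61 mm/yr

1.61 mm/yr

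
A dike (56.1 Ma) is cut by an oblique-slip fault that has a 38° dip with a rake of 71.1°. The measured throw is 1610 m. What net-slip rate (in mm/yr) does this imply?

dip-slip = throw / sin(dip) = 1610 / sin(38°) = 2615 m
net slip = dip-slip / sin(rake) = 2615 / sin(71.1°) = 2764 m
rate = 2764 m / 56.1 Ma = 0.0000493 m/yr = 0.0493 mm/yr

0.0493 mm/yr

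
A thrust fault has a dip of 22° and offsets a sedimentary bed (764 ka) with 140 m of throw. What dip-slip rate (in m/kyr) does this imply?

dip-slip = throw / sin(dip) = 140 m / sin(22°) = 373.7 m
rate = 373.7 m / 764 ka = 0.000489 m/yr = 0.489 m/kyr

0.489 m/kyr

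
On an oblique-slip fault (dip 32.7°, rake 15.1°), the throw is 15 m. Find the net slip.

107 m

dip-slip = throw / sin(dip) = 15 / sin(32.7°) = 27.77 m
net slip = dip-slip / sin(rake) = 27.77 / sin(15.1°) = 107 m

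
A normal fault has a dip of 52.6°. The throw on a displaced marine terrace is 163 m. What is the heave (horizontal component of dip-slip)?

heave = throw / tan(dip) = 163 / tan(52.6°) = 125 m

125 m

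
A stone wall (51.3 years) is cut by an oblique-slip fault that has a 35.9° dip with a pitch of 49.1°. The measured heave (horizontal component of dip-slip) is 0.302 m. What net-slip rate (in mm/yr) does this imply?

9.61 mm/yr

dip-slip = heave / cos(dip) = 0.302 / cos(35.9°) = 0.3728 m
net slip = dip-slip / sin(rake) = 0.3728 / sin(49.1°) = 0.4932 m
rate = 0.4932 m / 51.3 years = 0.00961 m/yr = 9.61 mm/yr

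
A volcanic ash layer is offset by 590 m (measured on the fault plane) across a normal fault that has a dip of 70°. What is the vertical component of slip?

throw = dip-slip × sin(dip) = 590 m × sin(70°) = 554 m

554 m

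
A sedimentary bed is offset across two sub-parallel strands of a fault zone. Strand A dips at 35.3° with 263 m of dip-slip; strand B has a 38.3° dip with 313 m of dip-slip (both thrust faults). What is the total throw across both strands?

throw_A = 263 × sin(35.3°) = 152 m
throw_B = 313 × sin(38.3°) = 194 m
total = 152 + 194 = 346 m

346 m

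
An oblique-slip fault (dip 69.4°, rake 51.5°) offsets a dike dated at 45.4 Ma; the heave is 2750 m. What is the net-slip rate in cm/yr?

0.0220 cm/yr

dip-slip = heave / cos(dip) = 2750 / cos(69.4°) = 7816 m
net slip = dip-slip / sin(rake) = 7816 / sin(51.5°) = 9987 m
rate = 9987 m / 45.4 Ma = 0.000220 m/yr = 0.0220 cm/yr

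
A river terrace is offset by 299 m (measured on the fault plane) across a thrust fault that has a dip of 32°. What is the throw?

throw = dip-slip × sin(dip) = 299 m × sin(32°) = 158 m

158 m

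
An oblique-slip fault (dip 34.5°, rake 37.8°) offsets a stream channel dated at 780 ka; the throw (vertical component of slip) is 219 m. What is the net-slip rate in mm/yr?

dip-slip = throw / sin(dip) = 219 / sin(34.5°) = 386.6 m
net slip = dip-slip / sin(rake) = 386.6 / sin(37.8°) = 630.8 m
rate = 630.8 m / 780 ka = 0.000809 m/yr = 0.809 mm/yr

0.809 mm/yr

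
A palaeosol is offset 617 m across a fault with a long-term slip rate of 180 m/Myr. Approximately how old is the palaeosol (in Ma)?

3.43 Ma

age = offset / rate = 617 m / (180 m/Myr) = 3.43e+06 yr = 3.43 Ma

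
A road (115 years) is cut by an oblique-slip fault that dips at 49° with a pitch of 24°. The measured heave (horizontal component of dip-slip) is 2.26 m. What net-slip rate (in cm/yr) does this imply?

dip-slip = heave / cos(dip) = 2.26 / cos(49°) = 3.445 m
net slip = dip-slip / sin(rake) = 3.445 / sin(24°) = 8.469 m
rate = 8.469 m / 115 years = 0.0736 m/yr = 7.36 cm/yr

7.36 cm/yr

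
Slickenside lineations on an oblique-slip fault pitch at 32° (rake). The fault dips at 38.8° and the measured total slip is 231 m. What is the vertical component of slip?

dip-slip = net slip × sin(rake) = 231 m × sin(32°) = 122.4 m
throw = dip-slip × sin(dip) = 122.4 × sin(38.8°) = 76.7 m

76.7 m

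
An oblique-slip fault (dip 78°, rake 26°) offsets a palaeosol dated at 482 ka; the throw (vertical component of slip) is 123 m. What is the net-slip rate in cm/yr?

dip-slip = throw / sin(dip) = 123 / sin(78°) = 125.7 m
net slip = dip-slip / sin(rake) = 125.7 / sin(26°) = 286.9 m
rate = 286.9 m / 482 ka = 0.000595 m/yr = 0.0595 cm/yr

0.0595 cm/yr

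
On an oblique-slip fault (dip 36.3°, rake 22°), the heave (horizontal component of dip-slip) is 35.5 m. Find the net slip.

118 m

dip-slip = heave / cos(dip) = 35.5 / cos(36.3°) = 44.05 m
net slip = dip-slip / sin(rake) = 44.05 / sin(22°) = 118 m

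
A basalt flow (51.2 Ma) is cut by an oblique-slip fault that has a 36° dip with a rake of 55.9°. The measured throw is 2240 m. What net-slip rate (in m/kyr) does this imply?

0.0899 m/kyr

dip-slip = throw / sin(dip) = 2240 / sin(36°) = 3811 m
net slip = dip-slip / sin(rake) = 3811 / sin(55.9°) = 4602 m
rate = 4602 m / 51.2 Ma = 0.0000899 m/yr = 0.0899 m/kyr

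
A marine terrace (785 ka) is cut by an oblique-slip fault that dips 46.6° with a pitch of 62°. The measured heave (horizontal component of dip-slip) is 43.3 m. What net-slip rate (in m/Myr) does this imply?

90.9 m/Myr

dip-slip = heave / cos(dip) = 43.3 / cos(46.6°) = 63.02 m
net slip = dip-slip / sin(rake) = 63.02 / sin(62°) = 71.37 m
rate = 71.37 m / 785 ka = 0.0000909 m/yr = 90.9 m/Myr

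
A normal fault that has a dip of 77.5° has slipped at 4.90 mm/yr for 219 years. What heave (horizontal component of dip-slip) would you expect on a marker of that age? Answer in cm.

23.2 cm

dip-slip = rate × time = 4.90 mm/yr × 219 years = 1.073 m
heave = dip-slip × cos(dip) = 1.073 × cos(77.5°) = 0.232 m = 23.2 cm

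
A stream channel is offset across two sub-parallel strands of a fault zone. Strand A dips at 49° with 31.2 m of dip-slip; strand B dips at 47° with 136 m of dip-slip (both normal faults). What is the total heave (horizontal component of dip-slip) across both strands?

113 m

heave_A = 31.2 × cos(49°) = 20.47 m
heave_B = 136 × cos(47°) = 92.75 m
total = 20.47 + 92.75 = 113 m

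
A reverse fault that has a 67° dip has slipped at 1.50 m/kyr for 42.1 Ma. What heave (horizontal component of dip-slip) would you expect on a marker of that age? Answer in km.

dip-slip = rate × time = 1.50 m/kyr × 42.1 Ma = 63150 m
heave = dip-slip × cos(dip) = 63150 × cos(67°) = 24700 m = 24.7 km

24.7 km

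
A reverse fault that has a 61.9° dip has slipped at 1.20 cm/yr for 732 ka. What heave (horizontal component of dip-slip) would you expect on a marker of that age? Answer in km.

4.14 km

dip-slip = rate × time = 1.20 cm/yr × 732 ka = 8784 m
heave = dip-slip × cos(dip) = 8784 × cos(61.9°) = 4140 m = 4.14 km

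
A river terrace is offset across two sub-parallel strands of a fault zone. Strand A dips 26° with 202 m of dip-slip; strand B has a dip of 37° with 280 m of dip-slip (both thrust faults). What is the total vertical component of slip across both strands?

throw_A = 202 × sin(26°) = 88.55 m
throw_B = 280 × sin(37°) = 168.5 m
total = 88.55 + 168.5 = 257 m

257 m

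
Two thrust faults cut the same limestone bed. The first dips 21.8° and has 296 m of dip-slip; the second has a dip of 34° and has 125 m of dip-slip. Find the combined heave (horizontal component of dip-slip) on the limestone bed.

heave_A = 296 × cos(21.8°) = 274.8 m
heave_B = 125 × cos(34°) = 103.6 m
total = 274.8 + 103.6 = 378 m

378 m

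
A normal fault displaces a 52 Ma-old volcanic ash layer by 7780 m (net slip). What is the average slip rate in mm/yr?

0.150 mm/yr

rate = 7780 m / 52 Ma = 0.000150 m/yr = 0.150 mm/yr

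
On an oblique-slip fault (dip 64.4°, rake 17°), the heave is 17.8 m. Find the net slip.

dip-slip = heave / cos(dip) = 17.8 / cos(64.4°) = 41.20 m
net slip = dip-slip / sin(rake) = 41.20 / sin(17°) = 141 m

141 m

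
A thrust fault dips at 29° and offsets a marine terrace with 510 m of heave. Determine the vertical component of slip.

throw = heave × tan(dip) = 510 × tan(29°) = 283 m

283 m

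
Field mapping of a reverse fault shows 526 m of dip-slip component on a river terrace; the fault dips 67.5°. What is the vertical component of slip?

486 m

throw = dip-slip × sin(dip) = 526 m × sin(67.5°) = 486 m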